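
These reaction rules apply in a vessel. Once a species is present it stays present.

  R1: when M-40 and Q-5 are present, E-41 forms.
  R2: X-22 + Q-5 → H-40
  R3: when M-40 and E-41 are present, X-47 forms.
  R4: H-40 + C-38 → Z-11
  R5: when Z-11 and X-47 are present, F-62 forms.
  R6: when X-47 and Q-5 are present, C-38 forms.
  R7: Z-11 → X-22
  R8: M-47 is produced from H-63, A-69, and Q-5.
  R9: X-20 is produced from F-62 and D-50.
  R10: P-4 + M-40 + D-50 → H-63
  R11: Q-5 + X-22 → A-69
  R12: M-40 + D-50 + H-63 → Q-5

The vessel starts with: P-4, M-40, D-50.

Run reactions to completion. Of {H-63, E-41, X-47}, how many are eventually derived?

P-4, M-40, and D-50 present → H-63 forms (R10).
M-40, D-50, and H-63 present → Q-5 forms (R12).
M-40 and Q-5 present → E-41 forms (R1).
M-40 and E-41 present → X-47 forms (R3).
H-63: reached.
E-41: reached.
X-47: reached.
All 3 are reached.

3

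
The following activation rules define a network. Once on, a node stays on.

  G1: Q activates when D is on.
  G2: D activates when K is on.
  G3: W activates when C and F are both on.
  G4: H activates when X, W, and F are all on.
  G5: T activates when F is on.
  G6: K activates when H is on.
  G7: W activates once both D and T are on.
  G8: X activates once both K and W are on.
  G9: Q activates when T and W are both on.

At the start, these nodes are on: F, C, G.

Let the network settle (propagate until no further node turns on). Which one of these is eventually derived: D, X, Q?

Q

G3: C and F on → W on.
G5: F on → T on.
G9: T and W on → Q on.
X would need K and W (G8), but K never turns on. D would need K (G2), but K never turns on.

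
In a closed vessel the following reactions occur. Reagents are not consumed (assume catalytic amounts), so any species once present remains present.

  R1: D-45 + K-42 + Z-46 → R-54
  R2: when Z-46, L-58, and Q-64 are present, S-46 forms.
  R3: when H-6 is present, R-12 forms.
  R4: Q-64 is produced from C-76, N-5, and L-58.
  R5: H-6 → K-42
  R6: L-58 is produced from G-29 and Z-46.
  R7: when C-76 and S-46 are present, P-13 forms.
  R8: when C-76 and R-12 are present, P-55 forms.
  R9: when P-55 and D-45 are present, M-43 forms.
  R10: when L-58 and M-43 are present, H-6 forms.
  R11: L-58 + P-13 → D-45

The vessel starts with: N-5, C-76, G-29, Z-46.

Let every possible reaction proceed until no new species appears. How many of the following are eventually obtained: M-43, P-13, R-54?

1

G-29 and Z-46 present → L-58 forms (R6).
C-76, N-5, and L-58 present → Q-64 forms (R4).
Z-46, L-58, and Q-64 present → S-46 forms (R2).
C-76 and S-46 present → P-13 forms (R7).
M-43 would need P-55 and D-45 (R9), but P-55 never forms.
P-13: reached.
R-54 would need D-45, K-42, and Z-46 (R1), but K-42 never forms.
Reached: P-13 — 1 of the 3.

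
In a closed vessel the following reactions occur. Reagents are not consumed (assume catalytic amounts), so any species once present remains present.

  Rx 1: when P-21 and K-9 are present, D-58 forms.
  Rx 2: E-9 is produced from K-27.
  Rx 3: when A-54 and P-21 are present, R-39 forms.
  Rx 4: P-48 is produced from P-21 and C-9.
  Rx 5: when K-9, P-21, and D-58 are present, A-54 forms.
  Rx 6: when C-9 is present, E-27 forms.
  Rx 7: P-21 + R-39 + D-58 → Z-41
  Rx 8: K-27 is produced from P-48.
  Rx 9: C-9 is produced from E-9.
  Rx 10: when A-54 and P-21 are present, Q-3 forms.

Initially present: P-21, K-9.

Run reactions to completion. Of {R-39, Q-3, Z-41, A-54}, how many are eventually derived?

P-21 and K-9 present → D-58 forms (Rx 1).
K-9, P-21, and D-58 present → A-54 forms (Rx 5).
A-54 and P-21 present → Q-3 forms (Rx 10).
A-54 and P-21 present → R-39 forms (Rx 3).
P-21, R-39, and D-58 present → Z-41 forms (Rx 7).
R-39: reached.
Q-3: reached.
Z-41: reached.
A-54: reached.
All 4 are reached.

4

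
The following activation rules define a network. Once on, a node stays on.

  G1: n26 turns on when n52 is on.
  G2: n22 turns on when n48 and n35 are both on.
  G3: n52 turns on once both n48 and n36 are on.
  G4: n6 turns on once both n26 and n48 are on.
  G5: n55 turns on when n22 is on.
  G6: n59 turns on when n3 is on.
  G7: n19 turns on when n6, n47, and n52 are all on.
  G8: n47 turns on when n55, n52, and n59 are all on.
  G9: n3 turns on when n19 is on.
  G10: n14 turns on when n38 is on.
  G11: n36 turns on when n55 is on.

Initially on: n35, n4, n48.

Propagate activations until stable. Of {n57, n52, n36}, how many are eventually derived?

2

G2: n48 and n35 on → n22 on.
G5: n22 on → n55 on.
G11: n55 on → n36 on.
n48 and n36 are on, so n52 turns on (G3).
No rule produces n57, and it is not given.
n52: reached.
n36: reached.
Reached: n52 and n36 — 2 of the 3.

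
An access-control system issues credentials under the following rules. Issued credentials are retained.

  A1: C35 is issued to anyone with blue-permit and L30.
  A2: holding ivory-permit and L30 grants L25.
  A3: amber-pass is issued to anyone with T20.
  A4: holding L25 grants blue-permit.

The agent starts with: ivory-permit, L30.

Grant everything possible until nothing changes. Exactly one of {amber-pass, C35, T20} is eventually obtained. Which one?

C35

Holding ivory-permit and L30 grants L25 (A2).
Holding L25 grants blue-permit (A4).
Holding blue-permit and L30 grants C35 (A1).
amber-pass would need T20 (A3), but T20 is never granted. No rule produces T20, and it is not given.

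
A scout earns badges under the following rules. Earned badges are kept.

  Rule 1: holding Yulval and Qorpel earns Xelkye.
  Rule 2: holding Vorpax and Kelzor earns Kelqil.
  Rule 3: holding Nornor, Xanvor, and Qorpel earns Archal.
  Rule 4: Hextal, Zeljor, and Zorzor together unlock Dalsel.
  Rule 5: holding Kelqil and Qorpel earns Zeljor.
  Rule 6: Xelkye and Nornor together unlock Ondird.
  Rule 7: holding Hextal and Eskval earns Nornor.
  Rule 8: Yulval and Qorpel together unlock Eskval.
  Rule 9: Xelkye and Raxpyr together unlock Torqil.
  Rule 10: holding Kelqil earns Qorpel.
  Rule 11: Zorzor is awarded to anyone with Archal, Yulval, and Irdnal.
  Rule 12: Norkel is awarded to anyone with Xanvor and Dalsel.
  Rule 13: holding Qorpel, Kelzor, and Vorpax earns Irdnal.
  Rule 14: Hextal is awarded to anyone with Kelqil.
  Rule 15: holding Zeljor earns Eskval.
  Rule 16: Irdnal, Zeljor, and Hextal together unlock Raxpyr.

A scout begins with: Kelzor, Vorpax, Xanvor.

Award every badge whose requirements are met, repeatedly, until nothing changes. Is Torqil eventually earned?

No

Torqil would need Xelkye and Raxpyr (Rule 9), but Xelkye is never earned.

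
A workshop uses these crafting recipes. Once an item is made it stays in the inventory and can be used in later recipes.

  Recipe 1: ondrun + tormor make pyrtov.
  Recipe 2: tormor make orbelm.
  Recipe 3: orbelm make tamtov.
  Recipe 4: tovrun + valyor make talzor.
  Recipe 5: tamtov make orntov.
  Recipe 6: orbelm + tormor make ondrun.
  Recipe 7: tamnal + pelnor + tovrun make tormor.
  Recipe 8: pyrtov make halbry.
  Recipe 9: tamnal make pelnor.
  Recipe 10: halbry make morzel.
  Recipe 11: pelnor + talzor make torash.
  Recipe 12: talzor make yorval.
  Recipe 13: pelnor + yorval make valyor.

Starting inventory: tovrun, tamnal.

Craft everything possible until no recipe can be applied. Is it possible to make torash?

torash would need pelnor and talzor (Recipe 11), but talzor is never obtained.

No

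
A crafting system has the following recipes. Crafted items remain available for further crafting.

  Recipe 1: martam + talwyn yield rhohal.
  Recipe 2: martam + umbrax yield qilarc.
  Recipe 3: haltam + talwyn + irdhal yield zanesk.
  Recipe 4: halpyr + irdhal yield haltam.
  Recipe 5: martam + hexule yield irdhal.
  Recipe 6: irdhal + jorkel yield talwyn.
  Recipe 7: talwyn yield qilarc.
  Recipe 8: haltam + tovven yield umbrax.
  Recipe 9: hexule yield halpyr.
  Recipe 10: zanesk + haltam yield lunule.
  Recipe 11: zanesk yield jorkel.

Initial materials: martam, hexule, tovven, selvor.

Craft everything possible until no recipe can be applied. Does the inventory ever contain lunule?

lunule would need zanesk and haltam (Recipe 10), but zanesk is never obtained.

No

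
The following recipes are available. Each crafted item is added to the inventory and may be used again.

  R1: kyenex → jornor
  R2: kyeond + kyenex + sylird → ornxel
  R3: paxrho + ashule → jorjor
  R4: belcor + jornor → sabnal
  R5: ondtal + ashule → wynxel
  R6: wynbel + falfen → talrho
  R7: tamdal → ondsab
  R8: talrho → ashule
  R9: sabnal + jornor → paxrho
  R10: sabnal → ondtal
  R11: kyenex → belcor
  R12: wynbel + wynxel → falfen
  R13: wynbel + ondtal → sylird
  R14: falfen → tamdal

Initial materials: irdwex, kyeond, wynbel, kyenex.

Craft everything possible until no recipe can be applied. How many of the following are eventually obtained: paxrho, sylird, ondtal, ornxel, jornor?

Using R1, kyenex makes jornor.
kyenex → belcor (R11).
Using R4, belcor and jornor make sabnal.
Using R9, sabnal and jornor make paxrho.
Using R10, sabnal makes ondtal.
Using R13, wynbel and ondtal make sylird.
Using R2, kyeond, kyenex, and sylird make ornxel.
paxrho: reached.
sylird: reached.
ondtal: reached.
ornxel: reached.
jornor: reached.
All 5 are reached.

5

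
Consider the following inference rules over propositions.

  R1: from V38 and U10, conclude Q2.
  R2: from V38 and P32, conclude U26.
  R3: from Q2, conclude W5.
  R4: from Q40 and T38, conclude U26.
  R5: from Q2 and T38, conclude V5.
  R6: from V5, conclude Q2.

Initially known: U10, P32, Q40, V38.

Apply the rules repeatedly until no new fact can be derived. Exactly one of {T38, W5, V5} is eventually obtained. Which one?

From V38 and U10, R1 gives Q2.
Q2 holds, so W5 follows (R3).
V5 would need Q2 and T38 (R5), but T38 is never established. No rule produces T38, and it is not given.

W5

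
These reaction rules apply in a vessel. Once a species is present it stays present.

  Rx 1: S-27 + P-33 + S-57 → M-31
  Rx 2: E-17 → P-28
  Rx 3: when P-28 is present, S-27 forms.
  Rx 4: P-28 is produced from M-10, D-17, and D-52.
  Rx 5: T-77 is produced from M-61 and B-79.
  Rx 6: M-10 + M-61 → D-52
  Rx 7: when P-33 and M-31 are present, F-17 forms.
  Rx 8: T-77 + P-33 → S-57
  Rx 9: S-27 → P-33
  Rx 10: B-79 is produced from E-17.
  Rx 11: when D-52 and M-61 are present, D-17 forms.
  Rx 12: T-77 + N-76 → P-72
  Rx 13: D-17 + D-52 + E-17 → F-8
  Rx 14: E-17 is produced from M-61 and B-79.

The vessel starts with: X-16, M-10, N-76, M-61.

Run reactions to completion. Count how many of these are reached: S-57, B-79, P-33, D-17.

M-10 and M-61 present → D-52 forms (Rx 6).
D-52 and M-61 present → D-17 forms (Rx 11).
M-10, D-17, and D-52 present → P-28 forms (Rx 4).
P-28 present → S-27 forms (Rx 3).
S-27 present → P-33 forms (Rx 9).
S-57 would need T-77 and P-33 (Rx 8), but T-77 never forms.
B-79 would need E-17 (Rx 10), but E-17 never forms.
P-33: reached.
D-17: reached.
Reached: P-33 and D-17 — 2 of the 4.

2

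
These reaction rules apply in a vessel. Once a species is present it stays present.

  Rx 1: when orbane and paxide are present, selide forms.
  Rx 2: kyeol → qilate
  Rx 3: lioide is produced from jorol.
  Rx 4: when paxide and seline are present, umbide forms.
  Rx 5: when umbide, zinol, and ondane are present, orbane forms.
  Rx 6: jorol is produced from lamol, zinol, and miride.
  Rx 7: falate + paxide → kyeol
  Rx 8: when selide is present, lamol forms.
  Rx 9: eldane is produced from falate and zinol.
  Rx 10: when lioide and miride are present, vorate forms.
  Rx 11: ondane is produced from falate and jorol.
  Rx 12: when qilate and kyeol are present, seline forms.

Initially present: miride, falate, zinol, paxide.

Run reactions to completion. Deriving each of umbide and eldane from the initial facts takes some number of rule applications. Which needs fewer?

eldane: falate and zinol present → eldane forms (Rx 9). [1 rule application]
umbide: falate and paxide present → kyeol forms (Rx 7). kyeol present → qilate forms (Rx 2). qilate and kyeol present → seline forms (Rx 12). paxide and seline present → umbide forms (Rx 4). [4 rule applications]
eldane needs fewer.

eldane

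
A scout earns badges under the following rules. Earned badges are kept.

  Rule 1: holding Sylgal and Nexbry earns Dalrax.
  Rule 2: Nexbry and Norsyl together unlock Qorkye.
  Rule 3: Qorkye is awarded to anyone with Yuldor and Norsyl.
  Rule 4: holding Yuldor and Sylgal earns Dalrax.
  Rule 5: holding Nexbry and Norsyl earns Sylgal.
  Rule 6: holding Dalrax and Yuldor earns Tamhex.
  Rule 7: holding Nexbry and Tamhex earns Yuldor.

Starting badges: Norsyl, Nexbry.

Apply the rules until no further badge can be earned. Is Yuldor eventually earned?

No

Yuldor would need Nexbry and Tamhex (Rule 7), but Tamhex is never earned.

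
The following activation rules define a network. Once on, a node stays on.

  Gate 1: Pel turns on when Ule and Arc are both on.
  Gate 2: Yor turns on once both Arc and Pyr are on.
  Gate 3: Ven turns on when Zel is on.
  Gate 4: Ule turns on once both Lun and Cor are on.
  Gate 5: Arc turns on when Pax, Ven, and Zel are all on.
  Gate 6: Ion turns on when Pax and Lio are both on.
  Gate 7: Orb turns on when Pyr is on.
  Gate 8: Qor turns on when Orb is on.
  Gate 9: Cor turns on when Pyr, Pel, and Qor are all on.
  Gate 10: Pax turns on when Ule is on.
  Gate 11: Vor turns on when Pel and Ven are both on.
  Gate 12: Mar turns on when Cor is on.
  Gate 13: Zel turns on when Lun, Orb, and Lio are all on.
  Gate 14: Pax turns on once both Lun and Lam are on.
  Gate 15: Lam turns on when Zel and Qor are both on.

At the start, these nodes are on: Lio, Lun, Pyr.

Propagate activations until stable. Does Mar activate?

No

Mar would need Cor (Gate 12), but Cor never turns on.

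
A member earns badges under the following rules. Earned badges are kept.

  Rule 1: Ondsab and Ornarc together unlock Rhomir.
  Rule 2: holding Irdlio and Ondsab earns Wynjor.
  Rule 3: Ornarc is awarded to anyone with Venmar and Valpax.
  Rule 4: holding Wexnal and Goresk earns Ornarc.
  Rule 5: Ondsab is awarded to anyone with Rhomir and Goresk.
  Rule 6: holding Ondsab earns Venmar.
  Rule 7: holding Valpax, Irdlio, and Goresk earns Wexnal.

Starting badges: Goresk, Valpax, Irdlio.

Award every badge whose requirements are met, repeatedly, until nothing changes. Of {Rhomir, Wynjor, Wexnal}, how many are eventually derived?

1

With Valpax, Irdlio, and Goresk, Wexnal is earned (Rule 7).
Rhomir would need Ondsab and Ornarc (Rule 1), but Ondsab is never earned.
Wynjor would need Irdlio and Ondsab (Rule 2), but Ondsab is never earned.
Wexnal: reached.
Reached: Wexnal — 1 of the 3.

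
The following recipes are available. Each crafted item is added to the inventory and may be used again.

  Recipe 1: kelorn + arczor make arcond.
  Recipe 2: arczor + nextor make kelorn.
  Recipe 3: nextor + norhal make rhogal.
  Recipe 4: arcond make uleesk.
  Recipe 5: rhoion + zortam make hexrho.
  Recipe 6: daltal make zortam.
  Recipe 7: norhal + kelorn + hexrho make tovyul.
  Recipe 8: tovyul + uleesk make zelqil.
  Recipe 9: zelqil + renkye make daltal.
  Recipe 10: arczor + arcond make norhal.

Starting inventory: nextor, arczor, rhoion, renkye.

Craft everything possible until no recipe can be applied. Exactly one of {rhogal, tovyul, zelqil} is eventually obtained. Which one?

arczor + nextor → kelorn (Recipe 2).
Using Recipe 1, kelorn and arczor make arcond.
arczor + arcond → norhal (Recipe 10).
nextor + norhal → rhogal (Recipe 3).
tovyul would need norhal, kelorn, and hexrho (Recipe 7), but hexrho is never obtained. zelqil would need tovyul and uleesk (Recipe 8), but tovyul is never obtained.

rhogal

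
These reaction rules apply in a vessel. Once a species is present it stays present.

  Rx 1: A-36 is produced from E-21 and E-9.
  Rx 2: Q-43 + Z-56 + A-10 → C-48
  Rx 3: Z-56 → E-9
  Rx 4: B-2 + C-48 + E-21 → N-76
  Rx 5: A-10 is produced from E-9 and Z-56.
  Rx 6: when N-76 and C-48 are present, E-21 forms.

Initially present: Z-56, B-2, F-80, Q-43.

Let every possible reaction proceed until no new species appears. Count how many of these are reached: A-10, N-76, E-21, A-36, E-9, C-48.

Z-56 present → E-9 forms (Rx 3).
E-9 and Z-56 present → A-10 forms (Rx 5).
Q-43, Z-56, and A-10 present → C-48 forms (Rx 2).
A-10: reached.
N-76 would need B-2, C-48, and E-21 (Rx 4), but E-21 never forms.
E-21 would need N-76 and C-48 (Rx 6), but N-76 never forms.
A-36 would need E-21 and E-9 (Rx 1), but E-21 never forms.
E-9: reached.
C-48: reached.
Reached: A-10, E-9, and C-48 — 3 of the 6.

3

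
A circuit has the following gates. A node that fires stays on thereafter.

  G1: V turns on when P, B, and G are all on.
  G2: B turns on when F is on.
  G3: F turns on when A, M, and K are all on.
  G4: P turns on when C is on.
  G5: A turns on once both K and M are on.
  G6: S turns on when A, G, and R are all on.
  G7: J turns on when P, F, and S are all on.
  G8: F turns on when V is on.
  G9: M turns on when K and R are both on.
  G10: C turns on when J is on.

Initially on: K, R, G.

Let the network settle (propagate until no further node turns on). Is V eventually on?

V would need P, B, and G (G1), but P never turns on.

No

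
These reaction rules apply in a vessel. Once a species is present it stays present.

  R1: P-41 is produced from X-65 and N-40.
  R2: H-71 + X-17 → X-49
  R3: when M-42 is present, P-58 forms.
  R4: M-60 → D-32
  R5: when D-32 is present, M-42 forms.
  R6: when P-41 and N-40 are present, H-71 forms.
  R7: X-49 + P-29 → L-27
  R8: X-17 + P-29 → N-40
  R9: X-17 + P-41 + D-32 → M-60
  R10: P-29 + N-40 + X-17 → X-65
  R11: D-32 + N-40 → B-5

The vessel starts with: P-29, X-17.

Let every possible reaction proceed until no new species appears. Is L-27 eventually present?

Yes

X-17 and P-29 present → N-40 forms (R8).
P-29, N-40, and X-17 present → X-65 forms (R10).
X-65 and N-40 present → P-41 forms (R1).
P-41 and N-40 present → H-71 forms (R6).
H-71 and X-17 present → X-49 forms (R2).
X-49 and P-29 present → L-27 forms (R7).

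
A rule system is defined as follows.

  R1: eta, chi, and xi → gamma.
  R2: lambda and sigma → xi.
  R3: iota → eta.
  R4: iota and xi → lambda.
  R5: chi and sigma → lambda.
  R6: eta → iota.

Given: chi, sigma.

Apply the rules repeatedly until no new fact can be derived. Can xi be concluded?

chi and sigma hold, so lambda follows (R5).
lambda and sigma hold, so xi follows (R2).

Yes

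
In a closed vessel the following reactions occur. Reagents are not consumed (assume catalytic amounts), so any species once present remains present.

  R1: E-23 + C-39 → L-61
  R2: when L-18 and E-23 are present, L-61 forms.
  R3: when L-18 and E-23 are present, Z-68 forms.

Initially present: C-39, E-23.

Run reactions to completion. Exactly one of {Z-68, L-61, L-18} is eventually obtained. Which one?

E-23 and C-39 present → L-61 forms (R1).
No rule produces L-18, and it is not given. Z-68 would need L-18 and E-23 (R3), but L-18 never forms.

L-61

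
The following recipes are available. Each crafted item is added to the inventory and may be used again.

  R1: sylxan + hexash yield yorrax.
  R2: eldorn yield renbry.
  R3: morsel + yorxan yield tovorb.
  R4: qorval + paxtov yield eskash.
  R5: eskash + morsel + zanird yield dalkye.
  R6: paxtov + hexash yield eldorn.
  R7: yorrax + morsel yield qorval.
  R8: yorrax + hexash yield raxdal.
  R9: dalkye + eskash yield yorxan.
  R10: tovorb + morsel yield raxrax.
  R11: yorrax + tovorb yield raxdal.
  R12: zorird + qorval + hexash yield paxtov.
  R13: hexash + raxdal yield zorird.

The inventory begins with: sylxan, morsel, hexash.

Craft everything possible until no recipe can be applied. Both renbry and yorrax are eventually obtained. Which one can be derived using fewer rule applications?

yorrax: sylxan + hexash → yorrax (R1). [1 rule application]
renbry: Using R1, sylxan and hexash make yorrax. yorrax + hexash → raxdal (R8). Using R7, yorrax and morsel make qorval. Using R13, hexash and raxdal make zorird. zorird + qorval + hexash → paxtov (R12). paxtov + hexash → eldorn (R6). eldorn → renbry (R2). [7 rule applications]
yorrax needs fewer.

yorrax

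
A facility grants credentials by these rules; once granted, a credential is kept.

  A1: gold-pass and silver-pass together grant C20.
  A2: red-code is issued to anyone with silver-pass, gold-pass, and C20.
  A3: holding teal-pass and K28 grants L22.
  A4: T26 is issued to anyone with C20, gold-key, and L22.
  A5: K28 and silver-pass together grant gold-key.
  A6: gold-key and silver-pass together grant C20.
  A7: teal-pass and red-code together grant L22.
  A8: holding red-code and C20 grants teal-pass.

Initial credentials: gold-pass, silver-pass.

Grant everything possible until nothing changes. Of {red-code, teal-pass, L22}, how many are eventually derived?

Holding gold-pass and silver-pass grants C20 (A1).
Holding silver-pass, gold-pass, and C20 grants red-code (A2).
Holding red-code and C20 grants teal-pass (A8).
Holding teal-pass and red-code grants L22 (A7).
red-code: reached.
teal-pass: reached.
L22: reached.
All 3 are reached.

3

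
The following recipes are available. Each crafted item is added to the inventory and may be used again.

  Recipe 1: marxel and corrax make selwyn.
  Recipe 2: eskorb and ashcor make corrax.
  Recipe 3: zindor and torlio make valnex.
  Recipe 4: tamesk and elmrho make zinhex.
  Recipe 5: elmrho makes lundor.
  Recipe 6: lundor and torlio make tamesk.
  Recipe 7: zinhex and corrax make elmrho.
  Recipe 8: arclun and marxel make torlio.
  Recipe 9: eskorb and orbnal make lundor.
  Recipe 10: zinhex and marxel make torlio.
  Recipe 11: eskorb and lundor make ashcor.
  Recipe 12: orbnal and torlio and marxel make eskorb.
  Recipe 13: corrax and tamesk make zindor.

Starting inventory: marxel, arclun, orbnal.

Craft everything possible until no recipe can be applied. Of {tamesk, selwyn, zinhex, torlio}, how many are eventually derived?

3

Using Recipe 8, arclun and marxel make torlio.
Using Recipe 12, orbnal, torlio, and marxel make eskorb.
Using Recipe 9, eskorb and orbnal make lundor.
eskorb and lundor → ashcor (Recipe 11).
lundor and torlio → tamesk (Recipe 6).
Using Recipe 2, eskorb and ashcor make corrax.
Using Recipe 1, marxel and corrax make selwyn.
tamesk: reached.
selwyn: reached.
zinhex would need tamesk and elmrho (Recipe 4), but elmrho is never obtained.
torlio: reached.
Reached: tamesk, selwyn, and torlio — 3 of the 4.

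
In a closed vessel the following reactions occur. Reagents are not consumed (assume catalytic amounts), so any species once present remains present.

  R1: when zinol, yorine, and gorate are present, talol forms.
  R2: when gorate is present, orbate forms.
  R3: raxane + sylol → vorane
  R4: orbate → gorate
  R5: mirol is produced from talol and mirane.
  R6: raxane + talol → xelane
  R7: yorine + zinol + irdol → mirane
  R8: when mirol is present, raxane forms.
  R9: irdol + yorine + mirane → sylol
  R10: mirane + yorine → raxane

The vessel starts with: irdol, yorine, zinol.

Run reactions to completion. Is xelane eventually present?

xelane would need raxane and talol (R6), but talol never forms.

No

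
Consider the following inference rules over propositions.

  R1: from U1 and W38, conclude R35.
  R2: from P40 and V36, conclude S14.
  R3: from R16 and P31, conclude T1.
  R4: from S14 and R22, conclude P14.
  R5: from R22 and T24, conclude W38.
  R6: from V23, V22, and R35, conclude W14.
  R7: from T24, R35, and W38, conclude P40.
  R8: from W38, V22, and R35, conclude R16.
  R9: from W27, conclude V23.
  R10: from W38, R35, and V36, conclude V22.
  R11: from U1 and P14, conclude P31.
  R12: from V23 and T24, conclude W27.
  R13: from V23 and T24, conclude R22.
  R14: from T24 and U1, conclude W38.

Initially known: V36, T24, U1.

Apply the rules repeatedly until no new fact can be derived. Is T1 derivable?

T1 would need R16 and P31 (R3), but P31 is never established.

No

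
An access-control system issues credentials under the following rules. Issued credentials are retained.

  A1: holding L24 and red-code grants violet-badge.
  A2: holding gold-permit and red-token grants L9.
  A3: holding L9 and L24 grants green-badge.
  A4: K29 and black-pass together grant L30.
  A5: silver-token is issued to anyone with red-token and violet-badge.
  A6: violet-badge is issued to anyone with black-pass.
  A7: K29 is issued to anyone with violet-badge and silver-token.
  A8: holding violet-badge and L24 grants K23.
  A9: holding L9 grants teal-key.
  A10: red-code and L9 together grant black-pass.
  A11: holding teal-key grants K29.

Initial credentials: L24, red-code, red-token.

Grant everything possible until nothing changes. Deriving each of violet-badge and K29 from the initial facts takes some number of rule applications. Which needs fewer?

violet-badge: Holding L24 and red-code grants violet-badge (A1). [1 rule application]
K29: Holding L24 and red-code grants violet-badge (A1). Holding red-token and violet-badge grants silver-token (A5). Holding violet-badge and silver-token grants K29 (A7). [3 rule applications]
violet-badge needs fewer.

violet-badge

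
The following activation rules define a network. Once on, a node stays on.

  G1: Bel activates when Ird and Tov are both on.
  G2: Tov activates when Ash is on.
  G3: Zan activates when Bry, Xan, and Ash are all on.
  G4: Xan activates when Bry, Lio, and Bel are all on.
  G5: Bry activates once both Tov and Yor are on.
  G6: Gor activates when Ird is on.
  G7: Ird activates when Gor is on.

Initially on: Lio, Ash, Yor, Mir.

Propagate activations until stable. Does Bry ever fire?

Ash is on, so Tov activates (G2).
Tov and Yor are on, so Bry activates (G5).

Yes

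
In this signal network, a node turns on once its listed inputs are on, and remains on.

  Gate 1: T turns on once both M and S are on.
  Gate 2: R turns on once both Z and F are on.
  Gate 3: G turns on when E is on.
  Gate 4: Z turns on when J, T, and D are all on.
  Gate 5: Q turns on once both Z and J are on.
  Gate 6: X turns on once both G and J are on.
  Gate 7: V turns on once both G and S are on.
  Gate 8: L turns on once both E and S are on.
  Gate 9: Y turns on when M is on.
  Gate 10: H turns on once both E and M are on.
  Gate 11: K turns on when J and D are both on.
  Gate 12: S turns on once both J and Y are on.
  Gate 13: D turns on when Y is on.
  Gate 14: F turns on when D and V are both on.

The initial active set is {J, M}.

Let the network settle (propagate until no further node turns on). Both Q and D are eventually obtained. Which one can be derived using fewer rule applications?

D

D: M is on, so Y turns on (Gate 9). Gate 13: Y on → D on. [2 rule applications]
Q: Gate 9: M on → Y on. Gate 12: J and Y on → S on. Gate 13: Y on → D on. M and S are on, so T turns on (Gate 1). Gate 4: J, T, and D on → Z on. Gate 5: Z and J on → Q on. [6 rule applications]
D needs fewer.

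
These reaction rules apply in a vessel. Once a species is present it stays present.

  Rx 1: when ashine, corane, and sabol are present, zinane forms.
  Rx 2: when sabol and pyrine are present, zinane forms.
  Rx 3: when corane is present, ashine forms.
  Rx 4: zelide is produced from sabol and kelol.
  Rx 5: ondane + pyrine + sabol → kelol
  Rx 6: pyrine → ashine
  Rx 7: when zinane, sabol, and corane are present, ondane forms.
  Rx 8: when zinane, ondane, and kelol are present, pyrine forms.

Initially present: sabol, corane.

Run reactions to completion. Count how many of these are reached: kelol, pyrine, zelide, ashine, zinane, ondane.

3

corane present → ashine forms (Rx 3).
ashine, corane, and sabol present → zinane forms (Rx 1).
zinane, sabol, and corane present → ondane forms (Rx 7).
kelol would need ondane, pyrine, and sabol (Rx 5), but pyrine never forms.
pyrine would need zinane, ondane, and kelol (Rx 8), but kelol never forms.
zelide would need sabol and kelol (Rx 4), but kelol never forms.
ashine: reached.
zinane: reached.
ondane: reached.
Reached: ashine, zinane, and ondane — 3 of the 6.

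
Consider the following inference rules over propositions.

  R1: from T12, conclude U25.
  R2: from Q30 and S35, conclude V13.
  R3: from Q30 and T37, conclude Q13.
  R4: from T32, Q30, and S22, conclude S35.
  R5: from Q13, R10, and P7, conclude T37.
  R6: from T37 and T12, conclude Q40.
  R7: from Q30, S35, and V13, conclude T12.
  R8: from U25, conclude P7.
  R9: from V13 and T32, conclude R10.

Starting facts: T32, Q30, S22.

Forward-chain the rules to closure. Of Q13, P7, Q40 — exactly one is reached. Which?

P7

T32, Q30, and S22 hold, so S35 follows (R4).
Q30 and S35 hold, so V13 follows (R2).
From Q30, S35, and V13, R7 gives T12.
From T12, R1 gives U25.
From U25, R8 gives P7.
Q40 would need T37 and T12 (R6), but T37 is never established. Q13 would need Q30 and T37 (R3), but T37 is never established.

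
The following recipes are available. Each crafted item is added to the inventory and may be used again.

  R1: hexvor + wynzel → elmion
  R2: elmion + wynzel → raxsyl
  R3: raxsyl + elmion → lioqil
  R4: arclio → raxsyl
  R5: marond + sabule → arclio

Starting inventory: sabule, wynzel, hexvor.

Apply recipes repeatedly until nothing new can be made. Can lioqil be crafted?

Yes

Using R1, hexvor and wynzel make elmion.
elmion + wynzel → raxsyl (R2).
raxsyl + elmion → lioqil (R3).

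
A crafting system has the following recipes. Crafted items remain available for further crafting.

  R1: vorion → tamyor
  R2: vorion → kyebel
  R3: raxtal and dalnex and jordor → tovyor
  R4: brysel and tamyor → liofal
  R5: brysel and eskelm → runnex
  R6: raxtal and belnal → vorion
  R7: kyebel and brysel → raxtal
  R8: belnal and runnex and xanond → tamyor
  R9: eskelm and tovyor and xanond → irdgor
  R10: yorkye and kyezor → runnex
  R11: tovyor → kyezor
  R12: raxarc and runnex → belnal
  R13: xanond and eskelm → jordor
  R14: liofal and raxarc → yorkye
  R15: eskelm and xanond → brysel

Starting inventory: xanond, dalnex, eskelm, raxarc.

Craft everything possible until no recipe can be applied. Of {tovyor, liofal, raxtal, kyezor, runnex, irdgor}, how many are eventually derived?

2

eskelm and xanond → brysel (R15).
Using R5, brysel and eskelm make runnex.
Using R12, raxarc and runnex make belnal.
belnal and runnex and xanond → tamyor (R8).
brysel and tamyor → liofal (R4).
tovyor would need raxtal, dalnex, and jordor (R3), but raxtal is never obtained.
liofal: reached.
raxtal would need kyebel and brysel (R7), but kyebel is never obtained.
kyezor would need tovyor (R11), but tovyor is never obtained.
runnex: reached.
irdgor would need eskelm, tovyor, and xanond (R9), but tovyor is never obtained.
Reached: liofal and runnex — 2 of the 6.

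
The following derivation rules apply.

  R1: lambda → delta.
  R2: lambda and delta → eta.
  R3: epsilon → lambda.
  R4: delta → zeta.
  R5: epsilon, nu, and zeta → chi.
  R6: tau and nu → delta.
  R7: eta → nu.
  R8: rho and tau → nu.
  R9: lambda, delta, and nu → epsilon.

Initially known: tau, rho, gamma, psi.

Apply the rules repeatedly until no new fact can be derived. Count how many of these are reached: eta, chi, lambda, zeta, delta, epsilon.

From rho and tau, R8 gives nu.
From tau and nu, R6 gives delta.
delta holds, so zeta follows (R4).
eta would need lambda and delta (R2), but lambda is never established.
chi would need epsilon, nu, and zeta (R5), but epsilon is never established.
lambda would need epsilon (R3), but epsilon is never established.
zeta: reached.
delta: reached.
epsilon would need lambda, delta, and nu (R9), but lambda is never established.
Reached: zeta and delta — 2 of the 6.

2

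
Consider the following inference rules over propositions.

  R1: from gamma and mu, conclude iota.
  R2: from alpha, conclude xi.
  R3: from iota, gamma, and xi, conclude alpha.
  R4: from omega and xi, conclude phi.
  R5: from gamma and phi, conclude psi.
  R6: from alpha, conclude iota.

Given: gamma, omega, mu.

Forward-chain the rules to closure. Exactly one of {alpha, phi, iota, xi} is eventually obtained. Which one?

From gamma and mu, R1 gives iota.
phi would need omega and xi (R4), but xi is never established. xi would need alpha (R2), but alpha is never established. alpha would need iota, gamma, and xi (R3), but xi is never established.

iota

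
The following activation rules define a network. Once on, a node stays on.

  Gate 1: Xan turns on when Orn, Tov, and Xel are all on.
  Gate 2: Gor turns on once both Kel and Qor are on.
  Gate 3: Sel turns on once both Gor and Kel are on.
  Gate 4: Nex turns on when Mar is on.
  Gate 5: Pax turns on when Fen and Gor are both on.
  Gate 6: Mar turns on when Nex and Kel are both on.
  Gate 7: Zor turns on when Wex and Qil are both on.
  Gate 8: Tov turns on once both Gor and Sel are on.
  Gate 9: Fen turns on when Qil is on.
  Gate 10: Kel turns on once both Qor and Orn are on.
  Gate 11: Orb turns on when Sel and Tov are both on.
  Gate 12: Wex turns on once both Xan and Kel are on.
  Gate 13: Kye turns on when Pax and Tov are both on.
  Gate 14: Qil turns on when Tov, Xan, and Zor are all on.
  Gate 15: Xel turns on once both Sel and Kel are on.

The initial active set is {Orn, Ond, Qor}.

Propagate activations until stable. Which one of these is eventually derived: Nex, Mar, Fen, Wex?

Qor and Orn are on, so Kel turns on (Gate 10).
Gate 2: Kel and Qor on → Gor on.
Gate 3: Gor and Kel on → Sel on.
Gate 8: Gor and Sel on → Tov on.
Sel and Kel are on, so Xel turns on (Gate 15).
Gate 1: Orn, Tov, and Xel on → Xan on.
Xan and Kel are on, so Wex turns on (Gate 12).
Mar would need Nex and Kel (Gate 6), but Nex never turns on. Fen would need Qil (Gate 9), but Qil never turns on. Nex would need Mar (Gate 4), but Mar never turns on.

Wex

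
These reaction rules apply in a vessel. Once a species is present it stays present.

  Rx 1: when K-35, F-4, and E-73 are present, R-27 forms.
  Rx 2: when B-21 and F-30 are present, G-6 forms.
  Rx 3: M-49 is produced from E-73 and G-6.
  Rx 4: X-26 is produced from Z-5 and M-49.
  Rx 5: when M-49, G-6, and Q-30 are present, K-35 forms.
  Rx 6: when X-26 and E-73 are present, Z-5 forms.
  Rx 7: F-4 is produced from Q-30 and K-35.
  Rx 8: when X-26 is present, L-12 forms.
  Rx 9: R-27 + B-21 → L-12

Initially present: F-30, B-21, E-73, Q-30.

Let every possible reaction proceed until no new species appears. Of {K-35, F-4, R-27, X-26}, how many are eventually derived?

3

B-21 and F-30 present → G-6 forms (Rx 2).
E-73 and G-6 present → M-49 forms (Rx 3).
M-49, G-6, and Q-30 present → K-35 forms (Rx 5).
Q-30 and K-35 present → F-4 forms (Rx 7).
K-35, F-4, and E-73 present → R-27 forms (Rx 1).
K-35: reached.
F-4: reached.
R-27: reached.
X-26 would need Z-5 and M-49 (Rx 4), but Z-5 never forms.
Reached: K-35, F-4, and R-27 — 3 of the 4.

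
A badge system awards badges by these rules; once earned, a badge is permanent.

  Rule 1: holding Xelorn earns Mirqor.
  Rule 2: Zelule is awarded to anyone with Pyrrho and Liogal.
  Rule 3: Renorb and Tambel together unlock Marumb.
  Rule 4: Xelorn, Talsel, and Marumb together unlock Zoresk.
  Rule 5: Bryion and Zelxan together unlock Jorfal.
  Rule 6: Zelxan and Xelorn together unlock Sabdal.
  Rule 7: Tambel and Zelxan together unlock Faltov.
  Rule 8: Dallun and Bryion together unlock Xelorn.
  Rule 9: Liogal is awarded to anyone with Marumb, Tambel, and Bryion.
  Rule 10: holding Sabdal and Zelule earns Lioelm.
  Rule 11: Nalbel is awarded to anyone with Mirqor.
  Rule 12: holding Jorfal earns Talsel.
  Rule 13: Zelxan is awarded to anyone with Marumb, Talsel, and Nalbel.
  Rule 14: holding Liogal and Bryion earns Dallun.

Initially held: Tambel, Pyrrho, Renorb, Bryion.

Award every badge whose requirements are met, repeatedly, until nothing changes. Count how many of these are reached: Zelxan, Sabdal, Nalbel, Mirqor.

2

With Renorb and Tambel, Marumb is earned (Rule 3).
With Marumb, Tambel, and Bryion, Liogal is earned (Rule 9).
With Liogal and Bryion, Dallun is earned (Rule 14).
With Dallun and Bryion, Xelorn is earned (Rule 8).
With Xelorn, Mirqor is earned (Rule 1).
With Mirqor, Nalbel is earned (Rule 11).
Zelxan would need Marumb, Talsel, and Nalbel (Rule 13), but Talsel is never earned.
Sabdal would need Zelxan and Xelorn (Rule 6), but Zelxan is never earned.
Nalbel: reached.
Mirqor: reached.
Reached: Nalbel and Mirqor — 2 of the 4.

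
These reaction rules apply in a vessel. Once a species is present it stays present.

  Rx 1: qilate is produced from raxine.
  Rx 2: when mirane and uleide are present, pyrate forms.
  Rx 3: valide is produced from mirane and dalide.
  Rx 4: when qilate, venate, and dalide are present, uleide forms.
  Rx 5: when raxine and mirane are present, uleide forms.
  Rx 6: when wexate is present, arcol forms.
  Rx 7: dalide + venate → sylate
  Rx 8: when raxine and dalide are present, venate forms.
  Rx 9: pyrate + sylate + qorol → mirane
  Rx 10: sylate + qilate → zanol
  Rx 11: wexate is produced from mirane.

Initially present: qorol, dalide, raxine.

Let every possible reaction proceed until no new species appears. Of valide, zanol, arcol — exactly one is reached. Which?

raxine present → qilate forms (Rx 1).
raxine and dalide present → venate forms (Rx 8).
dalide and venate present → sylate forms (Rx 7).
sylate and qilate present → zanol forms (Rx 10).
valide would need mirane and dalide (Rx 3), but mirane never forms. arcol would need wexate (Rx 6), but wexate never forms.

zanol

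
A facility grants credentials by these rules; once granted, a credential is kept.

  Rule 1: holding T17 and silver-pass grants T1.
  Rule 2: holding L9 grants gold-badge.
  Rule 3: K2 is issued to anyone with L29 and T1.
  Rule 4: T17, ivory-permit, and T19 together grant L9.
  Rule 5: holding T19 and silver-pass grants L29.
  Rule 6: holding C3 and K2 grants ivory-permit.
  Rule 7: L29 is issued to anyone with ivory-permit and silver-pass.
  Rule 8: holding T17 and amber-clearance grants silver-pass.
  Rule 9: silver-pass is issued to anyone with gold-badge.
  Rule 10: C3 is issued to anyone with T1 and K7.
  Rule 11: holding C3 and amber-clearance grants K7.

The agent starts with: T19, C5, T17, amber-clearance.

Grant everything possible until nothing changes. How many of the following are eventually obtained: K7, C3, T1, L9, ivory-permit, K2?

Holding T17 and amber-clearance grants silver-pass (Rule 8).
Holding T19 and silver-pass grants L29 (Rule 5).
Holding T17 and silver-pass grants T1 (Rule 1).
Holding L29 and T1 grants K2 (Rule 3).
K7 would need C3 and amber-clearance (Rule 11), but C3 is never granted.
C3 would need T1 and K7 (Rule 10), but K7 is never granted.
T1: reached.
L9 would need T17, ivory-permit, and T19 (Rule 4), but ivory-permit is never granted.
ivory-permit would need C3 and K2 (Rule 6), but C3 is never granted.
K2: reached.
Reached: T1 and K2 — 2 of the 6.

2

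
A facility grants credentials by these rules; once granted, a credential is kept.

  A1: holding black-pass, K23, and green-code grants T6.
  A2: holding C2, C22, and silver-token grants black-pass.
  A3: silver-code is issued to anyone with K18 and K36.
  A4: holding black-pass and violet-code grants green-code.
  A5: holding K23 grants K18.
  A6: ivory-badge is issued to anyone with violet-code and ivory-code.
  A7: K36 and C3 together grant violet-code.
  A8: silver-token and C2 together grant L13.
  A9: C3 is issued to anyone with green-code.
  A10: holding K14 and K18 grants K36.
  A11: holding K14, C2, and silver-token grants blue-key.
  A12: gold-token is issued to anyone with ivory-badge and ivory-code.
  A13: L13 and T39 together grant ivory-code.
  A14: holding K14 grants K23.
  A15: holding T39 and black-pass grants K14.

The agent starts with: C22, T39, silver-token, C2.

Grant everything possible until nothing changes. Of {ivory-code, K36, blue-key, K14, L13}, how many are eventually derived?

Holding C2, C22, and silver-token grants black-pass (A2).
Holding silver-token and C2 grants L13 (A8).
Holding L13 and T39 grants ivory-code (A13).
Holding T39 and black-pass grants K14 (A15).
Holding K14, C2, and silver-token grants blue-key (A11).
Holding K14 grants K23 (A14).
Holding K23 grants K18 (A5).
Holding K14 and K18 grants K36 (A10).
ivory-code: reached.
K36: reached.
blue-key: reached.
K14: reached.
L13: reached.
All 5 are reached.

5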